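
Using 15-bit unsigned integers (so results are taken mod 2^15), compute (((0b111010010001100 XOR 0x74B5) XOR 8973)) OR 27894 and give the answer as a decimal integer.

0b111010010001100 = 111010010001100
0x74B5 = 111010010110101
→ XOR → 000000000111001 = 57
8973 = 010001100001101
→ XOR → 010001100110100 = 9012
27894 = 110110011110110
→ OR → 110111111110110 = 28662

28662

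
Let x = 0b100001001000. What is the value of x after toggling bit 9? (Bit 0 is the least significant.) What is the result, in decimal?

2632

x = 100001001000
bit 9 is currently 0; toggle it via x ^ (1 << 9) = x ^ 512
→ 101001001000 = 2632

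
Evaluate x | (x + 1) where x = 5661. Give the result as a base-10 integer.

5663

x = 1011000011101 = 5661
x + 1 = 1011000011110
OR    = 1011000011111 = 5663
(x | (x + 1) sets the lowest cleared bit.)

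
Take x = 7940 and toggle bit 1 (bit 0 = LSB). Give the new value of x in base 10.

7942

x = 1111100000100
bit 1 is currently 0; toggle it via x ^ (1 << 1) = x ^ 2
→ 1111100000110 = 7942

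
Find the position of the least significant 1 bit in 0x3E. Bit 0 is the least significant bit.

0x3E = 111110
Trailing zeros: 1, so the lowest set bit is bit 1 (value 2).

1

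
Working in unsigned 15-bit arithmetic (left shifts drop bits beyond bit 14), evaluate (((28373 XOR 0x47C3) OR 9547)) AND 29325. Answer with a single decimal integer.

28373 = 110111011010101
0x47C3 = 100011111000011
→ XOR → 010100100010110 = 10518
9547 = 010010101001011
→ OR → 010110101011111 = 11615
29325 = 111001010001101
→ AND → 010000000001101 = 8205

8205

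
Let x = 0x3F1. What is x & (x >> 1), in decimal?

x = 1111110001 = 1009
x>>1 = 0111111000
AND  = 0111110000 = 496
(x & (x >> 1) has a 1 wherever x has two consecutive 1 bits.)

496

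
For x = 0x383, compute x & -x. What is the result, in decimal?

x = 1110000011 = 899
-x (two's complement) = …0001111101
AND   = 0000000001 = 1
(x & -x isolates the lowest set bit of x.)

1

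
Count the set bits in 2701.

6

2701 = 101010001101
Count the 1s: 1 + 1 + 1 + 1 + 1 + 1 = 6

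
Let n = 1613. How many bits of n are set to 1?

6

1613 = 11001001101
Count the 1s: 1 + 1 + 1 + 1 + 1 + 1 = 6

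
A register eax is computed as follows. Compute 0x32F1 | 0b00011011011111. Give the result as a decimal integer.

14079

0x32F1 = 11001011110001
b = 00011011011111
 OR → 11011011111111 = 14079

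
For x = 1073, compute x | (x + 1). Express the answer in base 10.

x = 10000110001 = 1073
x + 1 = 10000110010
OR    = 10000110011 = 1075
(x | (x + 1) sets the lowest cleared bit.)

1075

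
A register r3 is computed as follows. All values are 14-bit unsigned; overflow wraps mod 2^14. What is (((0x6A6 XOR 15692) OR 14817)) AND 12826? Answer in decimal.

12810

0x6A6 = 00011010100110
15692 = 11110101001100
→ XOR → 11101111101010 = 15338
14817 = 11100111100001
→ OR → 11101111101011 = 15339
12826 = 11001000011010
→ AND → 11001000001010 = 12810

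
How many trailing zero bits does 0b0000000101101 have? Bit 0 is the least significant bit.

0

0b0000000101101 = 101101
Trailing zeros: 0, so the lowest set bit is bit 0 (value 1).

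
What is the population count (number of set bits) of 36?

2

36 = 100100
Count the 1s: 1 + 1 = 2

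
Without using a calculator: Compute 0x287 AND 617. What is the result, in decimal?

0x287 = 1010000111
617 = 1001101001
AND → 1000000001 = 513

513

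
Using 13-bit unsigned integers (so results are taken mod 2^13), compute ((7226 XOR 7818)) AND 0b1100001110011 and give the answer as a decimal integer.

7226 = 1110000111010
7818 = 1111010001010
→ XOR → 0001010110000 = 688
0b1100001110011 = 1100001110011
→ AND → 0000000110000 = 48

48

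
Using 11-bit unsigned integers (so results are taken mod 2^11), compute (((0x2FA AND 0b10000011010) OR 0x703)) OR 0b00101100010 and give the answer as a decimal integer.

0x2FA = 01011111010
0b10000011010 = 10000011010
→ AND → 00000011010 = 26
0x703 = 11100000011
→ OR → 11100011011 = 1819
0b00101100010 = 00101100010
→ OR → 11101111011 = 1915

1915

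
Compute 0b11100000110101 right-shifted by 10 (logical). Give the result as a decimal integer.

x = 11100000110101
shift right by 10 → 00000000001110 = 14
(equivalently, floor(14389 / 1024))

14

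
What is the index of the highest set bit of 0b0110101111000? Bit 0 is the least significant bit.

11

0b0110101111000 = 110101111000
The topmost 1 is at position 11 (since 2^11 = 2048 ≤ 3448 < 4096).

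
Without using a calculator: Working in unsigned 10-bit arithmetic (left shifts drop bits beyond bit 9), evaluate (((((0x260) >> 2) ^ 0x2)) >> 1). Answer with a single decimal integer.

77

0x260 = 1001100000
→ >> 2 → 0010011000 = 152
0x2 = 0000000010
→ ^ → 0010011010 = 154
→ >> 1 → 0001001101 = 77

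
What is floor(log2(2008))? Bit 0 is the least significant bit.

2008 = 11111011000
The topmost 1 is at position 10 (since 2^10 = 1024 ≤ 2008 < 2048).

10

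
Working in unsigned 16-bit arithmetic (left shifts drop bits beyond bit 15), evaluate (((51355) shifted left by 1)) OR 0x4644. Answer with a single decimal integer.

55158

51355 = 1100100010011011
→ shifted left by 1 (mod 2^16) → 1001000100110110 = 37174
0x4644 = 0100011001000100
→ OR → 1101011101110110 = 55158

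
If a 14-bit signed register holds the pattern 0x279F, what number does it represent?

-6241

pattern = 10011110011111 (MSB is 1 ⇒ negative)
Invert: 01100001100000, add 1 → 01100001100001 = 6241, so the value is -6241.
(Equivalently: 10143 - 2^14 = 10143 - 16384 = -6241.)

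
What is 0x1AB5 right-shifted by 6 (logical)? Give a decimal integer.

0x1AB5 = 1101010110101
shift right by 6 → 0000001101010 = 106
(equivalently, floor(6837 / 64))

106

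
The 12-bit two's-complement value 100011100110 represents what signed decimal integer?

pattern = 100011100110 (MSB is 1 ⇒ negative)
Invert: 011100011001, add 1 → 011100011010 = 1818, so the value is -1818.
(Equivalently: 2278 - 2^12 = 2278 - 4096 = -1818.)

-1818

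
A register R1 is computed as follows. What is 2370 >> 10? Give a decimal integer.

2370 = 100101000010
shift right by 10 → 000000000010 = 2
(equivalently, floor(2370 / 1024))

2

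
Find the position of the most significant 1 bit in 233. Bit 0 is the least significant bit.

233 = 11101001
The topmost 1 is at position 7 (since 2^7 = 128 ≤ 233 < 256).

7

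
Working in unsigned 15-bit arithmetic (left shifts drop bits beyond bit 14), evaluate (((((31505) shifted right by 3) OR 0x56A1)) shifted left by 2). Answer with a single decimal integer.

32652

31505 = 111101100010001
→ shifted right by 3 → 000111101100010 = 3938
0x56A1 = 101011010100001
→ OR → 101111111100011 = 24547
→ shifted left by 2 (mod 2^15) → 111111110001100 = 32652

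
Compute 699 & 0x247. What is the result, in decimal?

515

699 = 1010111011
0x247 = 1001000111
AND → 1000000011 = 515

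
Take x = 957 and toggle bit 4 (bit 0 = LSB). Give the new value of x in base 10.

x = 0001110111101
bit 4 is currently 1; toggle it via x ^ (1 << 4) = x ^ 16
→ 0001110101101 = 941

941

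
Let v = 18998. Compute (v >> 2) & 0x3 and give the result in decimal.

v = 0100101000110110
Shift right by 2: 01001010001101
Mask low 2 bits: 01 = 1

1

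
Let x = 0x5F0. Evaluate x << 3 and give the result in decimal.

12160

0x5F0 = 00010111110000
shift left by 3 → 10111110000000 = 12160
(equivalently, 1520 × 2^3 = 1520 × 8)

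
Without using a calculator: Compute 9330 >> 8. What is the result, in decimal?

9330 = 10010001110010
shift right by 8 → 00000000100100 = 36
(equivalently, floor(9330 / 256))

36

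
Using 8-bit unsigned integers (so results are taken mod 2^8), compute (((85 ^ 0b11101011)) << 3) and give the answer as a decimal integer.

85 = 01010101
0b11101011 = 11101011
→ ^ → 10111110 = 190
→ << 3 (mod 2^8) → 11110000 = 240

240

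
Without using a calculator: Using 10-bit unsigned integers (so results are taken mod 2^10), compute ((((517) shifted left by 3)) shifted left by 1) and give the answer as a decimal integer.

517 = 1000000101
→ shifted left by 3 (mod 2^10) → 0000101000 = 40
→ shifted left by 1 (mod 2^10) → 0001010000 = 80

80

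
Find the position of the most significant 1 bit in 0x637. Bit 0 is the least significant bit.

10

0x637 = 11000110111
The topmost 1 is at position 10 (since 2^10 = 1024 ≤ 1591 < 2048).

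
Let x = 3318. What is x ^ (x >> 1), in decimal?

x = 110011110110 = 3318
x>>1 = 011001111011
XOR  = 101010001101 = 2701
(x ^ (x >> 1) gives the standard binary-reflected Gray code of x.)

2701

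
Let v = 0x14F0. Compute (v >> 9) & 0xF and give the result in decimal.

v = 1010011110000
Shift right by 9: 1010
Mask low 4 bits: 1010 = 10

10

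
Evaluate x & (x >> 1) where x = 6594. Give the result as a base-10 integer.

x = 1100111000010 = 6594
x>>1 = 0110011100001
AND  = 0100011000000 = 2240
(x & (x >> 1) has a 1 wherever x has two consecutive 1 bits.)

2240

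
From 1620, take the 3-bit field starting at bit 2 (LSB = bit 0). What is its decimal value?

5

v = 0011001010100
Shift right by 2: 00110010101
Mask low 3 bits: 101 = 5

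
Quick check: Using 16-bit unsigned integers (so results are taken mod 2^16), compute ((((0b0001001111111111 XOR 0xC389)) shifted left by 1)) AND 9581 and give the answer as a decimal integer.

8300

0b0001001111111111 = 0001001111111111
0xC389 = 1100001110001001
→ XOR → 1101000001110110 = 53366
→ shifted left by 1 (mod 2^16) → 1010000011101100 = 41196
9581 = 0010010101101101
→ AND → 0010000001101100 = 8300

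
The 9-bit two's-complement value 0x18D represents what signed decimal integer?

-115

pattern = 110001101 (MSB is 1 ⇒ negative)
Invert: 001110010, add 1 → 001110011 = 115, so the value is -115.
(Equivalently: 397 - 2^9 = 397 - 512 = -115.)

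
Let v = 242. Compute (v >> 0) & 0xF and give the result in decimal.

2

v = 11110010
Shift right by 0: 11110010
Mask low 4 bits: 0010 = 2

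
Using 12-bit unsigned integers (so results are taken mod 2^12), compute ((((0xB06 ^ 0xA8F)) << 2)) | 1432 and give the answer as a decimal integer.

1980

0xB06 = 101100000110
0xA8F = 101010001111
→ ^ → 000110001001 = 393
→ << 2 (mod 2^12) → 011000100100 = 1572
1432 = 010110011000
→ | → 011110111100 = 1980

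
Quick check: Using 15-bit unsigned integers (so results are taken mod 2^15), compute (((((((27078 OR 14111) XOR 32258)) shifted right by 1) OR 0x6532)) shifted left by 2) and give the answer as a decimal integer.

6136

27078 = 110100111000110
14111 = 011011100011111
→ OR → 111111111011111 = 32735
32258 = 111111000000010
→ XOR → 000000111011101 = 477
→ shifted right by 1 → 000000011101110 = 238
0x6532 = 110010100110010
→ OR → 110010111111110 = 26110
→ shifted left by 2 (mod 2^15) → 001011111111000 = 6136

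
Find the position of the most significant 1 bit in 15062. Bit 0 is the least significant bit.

15062 = 11101011010110
The topmost 1 is at position 13 (since 2^13 = 8192 ≤ 15062 < 16384).

13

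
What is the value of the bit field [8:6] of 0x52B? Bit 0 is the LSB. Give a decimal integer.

4

v = 10100101011
Shift right by 6: 10100
Mask low 3 bits: 100 = 4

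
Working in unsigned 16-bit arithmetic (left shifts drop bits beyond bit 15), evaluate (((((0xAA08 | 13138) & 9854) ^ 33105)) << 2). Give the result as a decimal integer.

35884

0xAA08 = 1010101000001000
13138 = 0011001101010010
→ | → 1011101101011010 = 47962
9854 = 0010011001111110
→ & → 0010001001011010 = 8794
33105 = 1000000101010001
→ ^ → 1010001100001011 = 41739
→ << 2 (mod 2^16) → 1000110000101100 = 35884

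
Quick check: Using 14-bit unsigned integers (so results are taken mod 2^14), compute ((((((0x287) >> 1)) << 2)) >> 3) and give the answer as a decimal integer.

161

0x287 = 00001010000111
→ >> 1 → 00000101000011 = 323
→ << 2 (mod 2^14) → 00010100001100 = 1292
→ >> 3 → 00000010100001 = 161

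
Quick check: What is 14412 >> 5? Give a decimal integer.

14412 = 11100001001100
shift right by 5 → 00000111000010 = 450
(equivalently, floor(14412 / 32))

450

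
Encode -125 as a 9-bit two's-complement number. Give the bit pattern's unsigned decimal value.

387

125 in 9 bits: 001111101
Invert: 110000010
Add 1:  110000011 = 387
(Check: 2^9 - 125 = 512 - 125 = 387.)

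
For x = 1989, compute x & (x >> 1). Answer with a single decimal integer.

960

x = 11111000101 = 1989
x>>1 = 01111100010
AND  = 01111000000 = 960
(x & (x >> 1) has a 1 wherever x has two consecutive 1 bits.)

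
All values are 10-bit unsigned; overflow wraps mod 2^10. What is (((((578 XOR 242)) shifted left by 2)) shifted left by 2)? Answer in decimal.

578 = 1001000010
242 = 0011110010
→ XOR → 1010110000 = 688
→ shifted left by 2 (mod 2^10) → 1011000000 = 704
→ shifted left by 2 (mod 2^10) → 1100000000 = 768

768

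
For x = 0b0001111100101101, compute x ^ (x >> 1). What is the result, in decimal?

x = 1111100101101 = 7981
x>>1 = 0111110010110
XOR  = 1000010111011 = 4283
(x ^ (x >> 1) gives the standard binary-reflected Gray code of x.)

4283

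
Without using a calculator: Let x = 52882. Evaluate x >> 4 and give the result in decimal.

52882 = 1100111010010010
shift right by 4 → 0000110011101001 = 3305
(equivalently, floor(52882 / 16))

3305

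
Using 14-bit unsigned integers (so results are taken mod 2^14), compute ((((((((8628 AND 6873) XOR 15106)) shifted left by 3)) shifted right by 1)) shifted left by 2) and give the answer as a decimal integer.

8628 = 10000110110100
6873 = 01101011011001
→ AND → 00000010010000 = 144
15106 = 11101100000010
→ XOR → 11101110010010 = 15250
→ shifted left by 3 (mod 2^14) → 01110010010000 = 7312
→ shifted right by 1 → 00111001001000 = 3656
→ shifted left by 2 (mod 2^14) → 11100100100000 = 14624

14624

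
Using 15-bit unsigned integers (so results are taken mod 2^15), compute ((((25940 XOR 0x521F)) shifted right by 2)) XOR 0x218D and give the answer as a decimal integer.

25940 = 110010101010100
0x521F = 101001000011111
→ XOR → 011011101001011 = 14155
→ shifted right by 2 → 000110111010010 = 3538
0x218D = 010000110001101
→ XOR → 010110001011111 = 11359

11359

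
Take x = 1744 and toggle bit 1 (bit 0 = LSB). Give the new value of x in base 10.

1746

x = 0011011010000
bit 1 is currently 0; toggle it via x ^ (1 << 1) = x ^ 2
→ 0011011010010 = 1746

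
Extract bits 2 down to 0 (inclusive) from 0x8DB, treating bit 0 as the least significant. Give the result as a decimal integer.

3

v = 00100011011011
Shift right by 0: 00100011011011
Mask low 3 bits: 011 = 3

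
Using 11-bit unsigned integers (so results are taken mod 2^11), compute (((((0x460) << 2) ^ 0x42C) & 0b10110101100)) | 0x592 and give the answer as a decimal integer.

0x460 = 10001100000
→ << 2 (mod 2^11) → 00110000000 = 384
0x42C = 10000101100
→ ^ → 10110101100 = 1452
0b10110101100 = 10110101100
→ & → 10110101100 = 1452
0x592 = 10110010010
→ | → 10110111110 = 1470

1470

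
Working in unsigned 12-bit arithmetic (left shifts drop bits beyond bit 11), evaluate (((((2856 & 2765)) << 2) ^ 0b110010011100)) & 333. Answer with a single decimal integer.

12

2856 = 101100101000
2765 = 101011001101
→ & → 101000001000 = 2568
→ << 2 (mod 2^12) → 100000100000 = 2080
0b110010011100 = 110010011100
→ ^ → 010010111100 = 1212
333 = 000101001101
→ & → 000000001100 = 12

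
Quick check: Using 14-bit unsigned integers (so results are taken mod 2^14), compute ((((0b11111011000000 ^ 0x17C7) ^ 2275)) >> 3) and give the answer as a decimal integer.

1084

0b11111011000000 = 11111011000000
0x17C7 = 01011111000111
→ ^ → 10100100000111 = 10503
2275 = 00100011100011
→ ^ → 10000111100100 = 8676
→ >> 3 → 00010000111100 = 1084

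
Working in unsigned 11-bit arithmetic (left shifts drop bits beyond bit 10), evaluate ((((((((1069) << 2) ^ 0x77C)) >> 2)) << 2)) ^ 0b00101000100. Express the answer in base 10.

1676

1069 = 10000101101
→ << 2 (mod 2^11) → 00010110100 = 180
0x77C = 11101111100
→ ^ → 11111001000 = 1992
→ >> 2 → 00111110010 = 498
→ << 2 (mod 2^11) → 11111001000 = 1992
0b00101000100 = 00101000100
→ ^ → 11010001100 = 1676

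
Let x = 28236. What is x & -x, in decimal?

4

x = 110111001001100 = 28236
-x (two's complement) = …001000110110100
AND   = 000000000000100 = 4
(x & -x isolates the lowest set bit of x.)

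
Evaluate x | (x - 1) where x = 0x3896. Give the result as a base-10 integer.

x = 11100010010110 = 14486
x - 1 = 11100010010101
OR    = 11100010010111 = 14487
(x | (x - 1) sets all bits below the lowest set bit.)

14487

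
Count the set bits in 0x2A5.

5

0x2A5 = 1010100101
Count the 1s: 1 + 1 + 1 + 1 + 1 = 5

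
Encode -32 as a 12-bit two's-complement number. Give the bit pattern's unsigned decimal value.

4064

32 in 12 bits: 000000100000
Invert: 111111011111
Add 1:  111111100000 = 4064
(Check: 2^12 - 32 = 4096 - 32 = 4064.)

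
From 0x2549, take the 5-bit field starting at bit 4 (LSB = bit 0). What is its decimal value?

20

v = 010010101001001
Shift right by 4: 01001010100
Mask low 5 bits: 10100 = 20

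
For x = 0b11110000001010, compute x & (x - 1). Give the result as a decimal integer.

x = 11110000001010 = 15370
x - 1 = 11110000001001
AND   = 11110000001000 = 15368
(x & (x - 1) clears the lowest set bit of x.)

15368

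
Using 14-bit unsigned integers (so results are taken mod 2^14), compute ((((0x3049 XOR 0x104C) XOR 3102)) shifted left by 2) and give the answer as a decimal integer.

0x3049 = 11000001001001
0x104C = 01000001001100
→ XOR → 10000000000101 = 8197
3102 = 00110000011110
→ XOR → 10110000011011 = 11291
→ shifted left by 2 (mod 2^14) → 11000001101100 = 12396

12396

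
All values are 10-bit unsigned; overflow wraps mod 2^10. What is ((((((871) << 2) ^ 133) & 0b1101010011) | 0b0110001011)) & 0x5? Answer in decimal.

1

871 = 1101100111
→ << 2 (mod 2^10) → 0110011100 = 412
133 = 0010000101
→ ^ → 0100011001 = 281
0b1101010011 = 1101010011
→ & → 0100010001 = 273
0b0110001011 = 0110001011
→ | → 0110011011 = 411
0x5 = 0000000101
→ & → 0000000001 = 1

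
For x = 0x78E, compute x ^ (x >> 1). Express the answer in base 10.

1097

x = 11110001110 = 1934
x>>1 = 01111000111
XOR  = 10001001001 = 1097
(x ^ (x >> 1) gives the standard binary-reflected Gray code of x.)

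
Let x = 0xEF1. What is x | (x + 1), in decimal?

3827

x = 111011110001 = 3825
x + 1 = 111011110010
OR    = 111011110011 = 3827
(x | (x + 1) sets the lowest cleared bit.)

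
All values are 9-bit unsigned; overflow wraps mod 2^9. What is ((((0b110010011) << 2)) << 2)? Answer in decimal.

304

0b110010011 = 110010011
→ << 2 (mod 2^9) → 001001100 = 76
→ << 2 (mod 2^9) → 100110000 = 304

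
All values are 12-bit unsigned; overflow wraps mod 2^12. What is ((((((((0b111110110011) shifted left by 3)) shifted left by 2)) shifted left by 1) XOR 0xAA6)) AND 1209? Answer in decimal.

0b111110110011 = 111110110011
→ shifted left by 3 (mod 2^12) → 110110011000 = 3480
→ shifted left by 2 (mod 2^12) → 011001100000 = 1632
→ shifted left by 1 (mod 2^12) → 110011000000 = 3264
0xAA6 = 101010100110
→ XOR → 011001100110 = 1638
1209 = 010010111001
→ AND → 010000100000 = 1056

1056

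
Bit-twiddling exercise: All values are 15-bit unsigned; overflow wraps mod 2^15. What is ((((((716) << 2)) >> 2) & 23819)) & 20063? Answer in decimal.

716 = 000001011001100
→ << 2 (mod 2^15) → 000101100110000 = 2864
→ >> 2 → 000001011001100 = 716
23819 = 101110100001011
→ & → 000000000001000 = 8
20063 = 100111001011111
→ & → 000000000001000 = 8

8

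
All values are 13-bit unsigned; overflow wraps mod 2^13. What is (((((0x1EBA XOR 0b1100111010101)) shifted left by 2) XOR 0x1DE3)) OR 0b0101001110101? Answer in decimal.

2687

0x1EBA = 1111010111010
0b1100111010101 = 1100111010101
→ XOR → 0011101101111 = 1903
→ shifted left by 2 (mod 2^13) → 1110110111100 = 7612
0x1DE3 = 1110111100011
→ XOR → 0000001011111 = 95
0b0101001110101 = 0101001110101
→ OR → 0101001111111 = 2687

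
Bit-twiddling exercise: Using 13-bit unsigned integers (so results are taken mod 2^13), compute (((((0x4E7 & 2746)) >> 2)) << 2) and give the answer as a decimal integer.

0x4E7 = 0010011100111
2746 = 0101010111010
→ & → 0000010100010 = 162
→ >> 2 → 0000000101000 = 40
→ << 2 (mod 2^13) → 0000010100000 = 160

160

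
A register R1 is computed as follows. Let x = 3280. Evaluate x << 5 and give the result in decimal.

104960

3280 = 00000110011010000
shift left by 5 → 11001101000000000 = 104960
(equivalently, 3280 × 2^5 = 3280 × 32)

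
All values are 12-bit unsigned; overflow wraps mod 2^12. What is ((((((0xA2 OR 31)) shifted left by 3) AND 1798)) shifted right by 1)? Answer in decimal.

640

0xA2 = 000010100010
31 = 000000011111
→ OR → 000010111111 = 191
→ shifted left by 3 (mod 2^12) → 010111111000 = 1528
1798 = 011100000110
→ AND → 010100000000 = 1280
→ shifted right by 1 → 001010000000 = 640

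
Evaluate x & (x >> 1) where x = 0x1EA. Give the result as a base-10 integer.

224

x = 111101010 = 490
x>>1 = 011110101
AND  = 011100000 = 224
(x & (x >> 1) has a 1 wherever x has two consecutive 1 bits.)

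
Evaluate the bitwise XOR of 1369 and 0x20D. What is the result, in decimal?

1369 = 10101011001
0x20D = 01000001101
XOR → 11101010100 = 1876

1876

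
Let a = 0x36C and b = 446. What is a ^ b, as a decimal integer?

722

0x36C = 1101101100
446 = 0110111110
XOR → 1011010010 = 722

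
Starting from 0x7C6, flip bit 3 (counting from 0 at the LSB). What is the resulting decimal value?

x = 011111000110
bit 3 is currently 0; toggle it via x ^ (1 << 3) = x ^ 8
→ 011111001110 = 1998

1998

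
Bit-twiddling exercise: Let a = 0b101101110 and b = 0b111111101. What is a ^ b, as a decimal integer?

147

a = 101101110
b = 111111101
XOR → 010010011 = 147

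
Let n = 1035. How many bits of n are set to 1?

1035 = 10000001011
Count the 1s: 1 + 1 + 1 + 1 = 4

4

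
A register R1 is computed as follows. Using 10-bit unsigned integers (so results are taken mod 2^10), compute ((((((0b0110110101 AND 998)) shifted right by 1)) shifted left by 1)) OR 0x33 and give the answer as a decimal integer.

439

0b0110110101 = 0110110101
998 = 1111100110
→ AND → 0110100100 = 420
→ shifted right by 1 → 0011010010 = 210
→ shifted left by 1 (mod 2^10) → 0110100100 = 420
0x33 = 0000110011
→ OR → 0110110111 = 439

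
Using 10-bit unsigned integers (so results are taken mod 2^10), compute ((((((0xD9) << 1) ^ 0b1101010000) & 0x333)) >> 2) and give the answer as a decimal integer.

136

0xD9 = 0011011001
→ << 1 (mod 2^10) → 0110110010 = 434
0b1101010000 = 1101010000
→ ^ → 1011100010 = 738
0x333 = 1100110011
→ & → 1000100010 = 546
→ >> 2 → 0010001000 = 136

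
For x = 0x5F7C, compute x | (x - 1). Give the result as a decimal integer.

x = 101111101111100 = 24444
x - 1 = 101111101111011
OR    = 101111101111111 = 24447
(x | (x - 1) sets all bits below the lowest set bit.)

24447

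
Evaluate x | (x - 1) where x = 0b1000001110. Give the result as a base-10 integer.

x = 1000001110 = 526
x - 1 = 1000001101
OR    = 1000001111 = 527
(x | (x - 1) sets all bits below the lowest set bit.)

527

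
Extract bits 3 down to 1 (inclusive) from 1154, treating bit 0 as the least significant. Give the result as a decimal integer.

v = 10010000010
Shift right by 1: 1001000001
Mask low 3 bits: 001 = 1

1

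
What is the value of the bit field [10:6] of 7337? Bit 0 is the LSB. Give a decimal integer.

v = 1110010101001
Shift right by 6: 1110010
Mask low 5 bits: 10010 = 18

18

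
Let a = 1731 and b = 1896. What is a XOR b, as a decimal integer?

1731 = 11011000011
1896 = 11101101000
XOR → 00110101011 = 427

427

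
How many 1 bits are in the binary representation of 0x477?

0x477 = 10001110111
Count the 1s: 1 + 1 + 1 + 1 + 1 + 1 + 1 = 7

7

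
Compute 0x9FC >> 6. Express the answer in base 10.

39

0x9FC = 100111111100
shift right by 6 → 000000100111 = 39
(equivalently, floor(2556 / 64))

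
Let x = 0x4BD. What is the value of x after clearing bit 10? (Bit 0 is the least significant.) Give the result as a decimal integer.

189

x = 010010111101
bit 10 is currently 1; clear it via x & ~(1 << 10) = x & ~1024
→ 000010111101 = 189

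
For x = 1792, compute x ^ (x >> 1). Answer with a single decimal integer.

1152

x = 11100000000 = 1792
x>>1 = 01110000000
XOR  = 10010000000 = 1152
(x ^ (x >> 1) gives the standard binary-reflected Gray code of x.)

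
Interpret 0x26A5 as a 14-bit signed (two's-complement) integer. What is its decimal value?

pattern = 10011010100101 (MSB is 1 ⇒ negative)
Invert: 01100101011010, add 1 → 01100101011011 = 6491, so the value is -6491.
(Equivalently: 9893 - 2^14 = 9893 - 16384 = -6491.)

-6491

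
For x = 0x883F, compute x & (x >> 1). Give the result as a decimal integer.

31

x = 1000100000111111 = 34879
x>>1 = 0100010000011111
AND  = 0000000000011111 = 31
(x & (x >> 1) has a 1 wherever x has two consecutive 1 bits.)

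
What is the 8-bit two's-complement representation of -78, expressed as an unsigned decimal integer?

178

78 in 8 bits: 01001110
Invert: 10110001
Add 1:  10110010 = 178
(Check: 2^8 - 78 = 256 - 78 = 178.)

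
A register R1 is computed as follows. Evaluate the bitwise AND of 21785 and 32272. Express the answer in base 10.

21520

21785 = 101010100011001
32272 = 111111000010000
AND → 101010000010000 = 21520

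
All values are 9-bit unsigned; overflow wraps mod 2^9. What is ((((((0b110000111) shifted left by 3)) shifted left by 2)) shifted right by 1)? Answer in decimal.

0b110000111 = 110000111
→ shifted left by 3 (mod 2^9) → 000111000 = 56
→ shifted left by 2 (mod 2^9) → 011100000 = 224
→ shifted right by 1 → 001110000 = 112

112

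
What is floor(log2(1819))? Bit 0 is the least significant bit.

10

1819 = 11100011011
The topmost 1 is at position 10 (since 2^10 = 1024 ≤ 1819 < 2048).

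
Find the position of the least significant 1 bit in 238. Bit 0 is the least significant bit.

1

238 = 11101110
Trailing zeros: 1, so the lowest set bit is bit 1 (value 2).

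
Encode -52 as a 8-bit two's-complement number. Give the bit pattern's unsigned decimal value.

52 in 8 bits: 00110100
Invert: 11001011
Add 1:  11001100 = 204
(Check: 2^8 - 52 = 256 - 52 = 204.)

204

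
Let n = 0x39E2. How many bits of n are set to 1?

8

0x39E2 = 11100111100010
Count the 1s: 1 + 1 + 1 + 1 + 1 + 1 + 1 + 1 = 8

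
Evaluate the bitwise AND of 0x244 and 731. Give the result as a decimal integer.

0x244 = 1001000100
731 = 1011011011
AND → 1001000000 = 576

576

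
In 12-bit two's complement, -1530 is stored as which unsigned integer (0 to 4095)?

2566

1530 in 12 bits: 010111111010
Invert: 101000000101
Add 1:  101000000110 = 2566
(Check: 2^12 - 1530 = 4096 - 1530 = 2566.)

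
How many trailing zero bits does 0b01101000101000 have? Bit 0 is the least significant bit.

0b01101000101000 = 1101000101000
Trailing zeros: 3, so the lowest set bit is bit 3 (value 8).

3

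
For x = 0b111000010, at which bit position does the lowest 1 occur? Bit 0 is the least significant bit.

0b111000010 = 111000010
Trailing zeros: 1, so the lowest set bit is bit 1 (value 2).

1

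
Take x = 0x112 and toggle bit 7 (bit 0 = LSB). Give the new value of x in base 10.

x = 100010010
bit 7 is currently 0; toggle it via x ^ (1 << 7) = x ^ 128
→ 110010010 = 402

402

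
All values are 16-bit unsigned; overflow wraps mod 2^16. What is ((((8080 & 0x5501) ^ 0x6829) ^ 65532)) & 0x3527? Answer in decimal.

5

8080 = 0001111110010000
0x5501 = 0101010100000001
→ & → 0001010100000000 = 5376
0x6829 = 0110100000101001
→ ^ → 0111110100101001 = 32041
65532 = 1111111111111100
→ ^ → 1000001011010101 = 33493
0x3527 = 0011010100100111
→ & → 0000000000000101 = 5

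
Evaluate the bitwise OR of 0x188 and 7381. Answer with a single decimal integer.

7645

0x188 = 0000110001000
7381 = 1110011010101
 OR → 1110111011101 = 7645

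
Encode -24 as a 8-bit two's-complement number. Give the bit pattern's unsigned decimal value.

232

24 in 8 bits: 00011000
Invert: 11100111
Add 1:  11101000 = 232
(Check: 2^8 - 24 = 256 - 24 = 232.)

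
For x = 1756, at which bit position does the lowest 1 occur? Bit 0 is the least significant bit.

1756 = 11011011100
Trailing zeros: 2, so the lowest set bit is bit 2 (value 4).

2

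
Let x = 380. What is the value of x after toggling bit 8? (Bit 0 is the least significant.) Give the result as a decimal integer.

124

x = 101111100
bit 8 is currently 1; toggle it via x ^ (1 << 8) = x ^ 256
→ 001111100 = 124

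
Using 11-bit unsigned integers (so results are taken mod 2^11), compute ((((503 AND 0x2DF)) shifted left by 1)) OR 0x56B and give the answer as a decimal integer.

503 = 00111110111
0x2DF = 01011011111
→ AND → 00011010111 = 215
→ shifted left by 1 (mod 2^11) → 00110101110 = 430
0x56B = 10101101011
→ OR → 10111101111 = 1519

1519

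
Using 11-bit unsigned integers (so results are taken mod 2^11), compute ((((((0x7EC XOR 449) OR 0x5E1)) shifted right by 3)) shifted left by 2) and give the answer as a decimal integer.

1012

0x7EC = 11111101100
449 = 00111000001
→ XOR → 11000101101 = 1581
0x5E1 = 10111100001
→ OR → 11111101101 = 2029
→ shifted right by 3 → 00011111101 = 253
→ shifted left by 2 (mod 2^11) → 01111110100 = 1012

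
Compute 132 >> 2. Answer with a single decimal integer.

33

132 = 10000100
shift right by 2 → 00100001 = 33
(equivalently, floor(132 / 4))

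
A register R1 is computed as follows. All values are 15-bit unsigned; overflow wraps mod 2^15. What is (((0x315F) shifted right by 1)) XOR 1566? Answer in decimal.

7857

0x315F = 011000101011111
→ shifted right by 1 → 001100010101111 = 6319
1566 = 000011000011110
→ XOR → 001111010110001 = 7857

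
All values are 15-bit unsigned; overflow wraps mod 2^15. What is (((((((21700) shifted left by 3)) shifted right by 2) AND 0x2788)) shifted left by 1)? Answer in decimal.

21700 = 101010011000100
→ shifted left by 3 (mod 2^15) → 010011000100000 = 9760
→ shifted right by 2 → 000100110001000 = 2440
0x2788 = 010011110001000
→ AND → 000000110001000 = 392
→ shifted left by 1 (mod 2^15) → 000001100010000 = 784

784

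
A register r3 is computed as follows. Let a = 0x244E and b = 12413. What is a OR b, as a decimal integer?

0x244E = 10010001001110
12413 = 11000001111101
 OR → 11010001111111 = 13439

13439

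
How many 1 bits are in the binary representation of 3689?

7

3689 = 111001101001
Count the 1s: 1 + 1 + 1 + 1 + 1 + 1 + 1 = 7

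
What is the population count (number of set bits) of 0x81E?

5

0x81E = 100000011110
Count the 1s: 1 + 1 + 1 + 1 + 1 = 5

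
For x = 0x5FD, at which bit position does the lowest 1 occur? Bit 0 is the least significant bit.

0x5FD = 10111111101
Trailing zeros: 0, so the lowest set bit is bit 0 (value 1).

0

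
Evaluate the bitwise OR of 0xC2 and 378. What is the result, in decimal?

506

0xC2 = 011000010
378 = 101111010
 OR → 111111010 = 506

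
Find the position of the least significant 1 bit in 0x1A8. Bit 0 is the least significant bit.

3

0x1A8 = 110101000
Trailing zeros: 3, so the lowest set bit is bit 3 (value 8).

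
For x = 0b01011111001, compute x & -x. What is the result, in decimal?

1

x = 1011111001 = 761
-x (two's complement) = …0100000111
AND   = 0000000001 = 1
(x & -x isolates the lowest set bit of x.)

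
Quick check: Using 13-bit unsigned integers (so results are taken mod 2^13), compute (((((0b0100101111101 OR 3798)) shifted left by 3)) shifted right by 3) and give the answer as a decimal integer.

0b0100101111101 = 0100101111101
3798 = 0111011010110
→ OR → 0111111111111 = 4095
→ shifted left by 3 (mod 2^13) → 1111111111000 = 8184
→ shifted right by 3 → 0001111111111 = 1023

1023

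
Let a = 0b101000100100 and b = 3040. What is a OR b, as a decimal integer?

3044

a = 101000100100
3040 = 101111100000
 OR → 101111100100 = 3044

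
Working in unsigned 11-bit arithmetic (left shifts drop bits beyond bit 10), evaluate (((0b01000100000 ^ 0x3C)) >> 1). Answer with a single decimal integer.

270

0b01000100000 = 01000100000
0x3C = 00000111100
→ ^ → 01000011100 = 540
→ >> 1 → 00100001110 = 270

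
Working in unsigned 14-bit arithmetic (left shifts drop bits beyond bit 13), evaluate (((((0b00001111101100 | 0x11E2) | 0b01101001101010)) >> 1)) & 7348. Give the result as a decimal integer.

0b00001111101100 = 00001111101100
0x11E2 = 01000111100010
→ | → 01001111101110 = 5102
0b01101001101010 = 01101001101010
→ | → 01101111101110 = 7150
→ >> 1 → 00110111110111 = 3575
7348 = 01110010110100
→ & → 00110010110100 = 3252

3252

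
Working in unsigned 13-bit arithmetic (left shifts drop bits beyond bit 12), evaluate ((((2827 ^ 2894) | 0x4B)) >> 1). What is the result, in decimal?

2827 = 0101100001011
2894 = 0101101001110
→ ^ → 0000001000101 = 69
0x4B = 0000001001011
→ | → 0000001001111 = 79
→ >> 1 → 0000000100111 = 39

39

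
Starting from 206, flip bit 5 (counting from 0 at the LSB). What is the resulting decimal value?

x = 0011001110
bit 5 is currently 0; toggle it via x ^ (1 << 5) = x ^ 32
→ 0011101110 = 238

238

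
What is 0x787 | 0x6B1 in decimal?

0x787 = 11110000111
0x6B1 = 11010110001
 OR → 11110110111 = 1975

1975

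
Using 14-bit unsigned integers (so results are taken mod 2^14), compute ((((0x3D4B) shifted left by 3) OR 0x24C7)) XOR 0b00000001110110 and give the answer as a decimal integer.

0x3D4B = 11110101001011
→ shifted left by 3 (mod 2^14) → 10101001011000 = 10840
0x24C7 = 10010011000111
→ OR → 10111011011111 = 11999
0b00000001110110 = 00000001110110
→ XOR → 10111010101001 = 11945

11945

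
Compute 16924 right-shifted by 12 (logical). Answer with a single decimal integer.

16924 = 100001000011100
shift right by 12 → 000000000000100 = 4
(equivalently, floor(16924 / 4096))

4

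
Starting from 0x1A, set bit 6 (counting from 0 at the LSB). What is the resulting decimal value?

x = 00000011010
bit 6 is currently 0; set it via x | (1 << 6) = x | 64
→ 00001011010 = 90

90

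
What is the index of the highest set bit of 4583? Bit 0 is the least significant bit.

12

4583 = 1000111100111
The topmost 1 is at position 12 (since 2^12 = 4096 ≤ 4583 < 8192).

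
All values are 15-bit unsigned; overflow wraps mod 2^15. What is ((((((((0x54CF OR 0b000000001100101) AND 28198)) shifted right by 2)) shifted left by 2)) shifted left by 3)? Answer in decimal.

8480

0x54CF = 101010011001111
0b000000001100101 = 000000001100101
→ OR → 101010011101111 = 21743
28198 = 110111000100110
→ AND → 100010000100110 = 17446
→ shifted right by 2 → 001000100001001 = 4361
→ shifted left by 2 (mod 2^15) → 100010000100100 = 17444
→ shifted left by 3 (mod 2^15) → 010000100100000 = 8480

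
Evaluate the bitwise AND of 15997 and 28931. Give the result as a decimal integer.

12289

15997 = 011111001111101
28931 = 111000100000011
AND → 011000000000001 = 12289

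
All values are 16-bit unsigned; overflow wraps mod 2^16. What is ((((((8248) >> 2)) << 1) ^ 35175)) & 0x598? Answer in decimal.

280

8248 = 0010000000111000
→ >> 2 → 0000100000001110 = 2062
→ << 1 (mod 2^16) → 0001000000011100 = 4124
35175 = 1000100101100111
→ ^ → 1001100101111011 = 39291
0x598 = 0000010110011000
→ & → 0000000100011000 = 280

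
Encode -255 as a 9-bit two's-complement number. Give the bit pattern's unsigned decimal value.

255 in 9 bits: 011111111
Invert: 100000000
Add 1:  100000001 = 257
(Check: 2^9 - 255 = 512 - 255 = 257.)

257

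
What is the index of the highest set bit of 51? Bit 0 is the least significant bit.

5

51 = 110011
The topmost 1 is at position 5 (since 2^5 = 32 ≤ 51 < 64).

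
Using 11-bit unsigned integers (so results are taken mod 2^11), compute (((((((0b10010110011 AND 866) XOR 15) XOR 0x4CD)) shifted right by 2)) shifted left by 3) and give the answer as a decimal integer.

0b10010110011 = 10010110011
866 = 01101100010
→ AND → 00000100010 = 34
15 = 00000001111
→ XOR → 00000101101 = 45
0x4CD = 10011001101
→ XOR → 10011100000 = 1248
→ shifted right by 2 → 00100111000 = 312
→ shifted left by 3 (mod 2^11) → 00111000000 = 448

448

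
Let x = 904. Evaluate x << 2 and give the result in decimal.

904 = 001110001000
shift left by 2 → 111000100000 = 3616
(equivalently, 904 × 2^2 = 904 × 4)

3616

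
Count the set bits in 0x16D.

6

0x16D = 101101101
Count the 1s: 1 + 1 + 1 + 1 + 1 + 1 = 6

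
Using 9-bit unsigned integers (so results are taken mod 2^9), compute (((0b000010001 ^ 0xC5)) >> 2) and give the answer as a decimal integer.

53

0b000010001 = 000010001
0xC5 = 011000101
→ ^ → 011010100 = 212
→ >> 2 → 000110101 = 53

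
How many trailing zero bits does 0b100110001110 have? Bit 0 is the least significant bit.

1

0b100110001110 = 100110001110
Trailing zeros: 1, so the lowest set bit is bit 1 (value 2).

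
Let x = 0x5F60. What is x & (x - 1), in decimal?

24384

x = 101111101100000 = 24416
x - 1 = 101111101011111
AND   = 101111101000000 = 24384
(x & (x - 1) clears the lowest set bit of x.)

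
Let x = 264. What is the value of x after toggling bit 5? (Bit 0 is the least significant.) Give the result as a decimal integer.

x = 100001000
bit 5 is currently 0; toggle it via x ^ (1 << 5) = x ^ 32
→ 100101000 = 296

296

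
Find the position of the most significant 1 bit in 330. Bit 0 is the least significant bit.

330 = 101001010
The topmost 1 is at position 8 (since 2^8 = 256 ≤ 330 < 512).

8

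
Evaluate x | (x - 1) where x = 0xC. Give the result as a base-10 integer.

15

x = 1100 = 12
x - 1 = 1011
OR    = 1111 = 15
(x | (x - 1) sets all bits below the lowest set bit.)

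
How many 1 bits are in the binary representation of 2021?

8

2021 = 11111100101
Count the 1s: 1 + 1 + 1 + 1 + 1 + 1 + 1 + 1 = 8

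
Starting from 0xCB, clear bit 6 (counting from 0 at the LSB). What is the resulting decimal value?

139

x = 0011001011
bit 6 is currently 1; clear it via x & ~(1 << 6) = x & ~64
→ 0010001011 = 139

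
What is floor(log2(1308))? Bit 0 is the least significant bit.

10

1308 = 10100011100
The topmost 1 is at position 10 (since 2^10 = 1024 ≤ 1308 < 2048).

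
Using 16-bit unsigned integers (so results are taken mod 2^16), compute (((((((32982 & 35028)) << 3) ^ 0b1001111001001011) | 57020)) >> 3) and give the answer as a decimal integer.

32982 = 1000000011010110
35028 = 1000100011010100
→ & → 1000000011010100 = 32980
→ << 3 (mod 2^16) → 0000011010100000 = 1696
0b1001111001001011 = 1001111001001011
→ ^ → 1001100011101011 = 39147
57020 = 1101111010111100
→ | → 1101111011111111 = 57087
→ >> 3 → 0001101111011111 = 7135

7135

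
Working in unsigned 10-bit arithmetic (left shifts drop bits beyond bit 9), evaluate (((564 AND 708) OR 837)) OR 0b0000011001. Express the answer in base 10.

861

564 = 1000110100
708 = 1011000100
→ AND → 1000000100 = 516
837 = 1101000101
→ OR → 1101000101 = 837
0b0000011001 = 0000011001
→ OR → 1101011101 = 861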